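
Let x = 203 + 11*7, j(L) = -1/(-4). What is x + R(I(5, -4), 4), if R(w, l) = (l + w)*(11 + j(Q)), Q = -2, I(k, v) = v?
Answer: 280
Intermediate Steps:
j(L) = ¼ (j(L) = -1*(-¼) = ¼)
x = 280 (x = 203 + 77 = 280)
R(w, l) = 45*l/4 + 45*w/4 (R(w, l) = (l + w)*(11 + ¼) = (l + w)*(45/4) = 45*l/4 + 45*w/4)
x + R(I(5, -4), 4) = 280 + ((45/4)*4 + (45/4)*(-4)) = 280 + (45 - 45) = 280 + 0 = 280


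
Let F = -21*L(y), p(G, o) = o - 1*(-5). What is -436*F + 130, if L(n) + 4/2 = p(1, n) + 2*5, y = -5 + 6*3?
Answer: 238186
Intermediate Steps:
y = 13 (y = -5 + 18 = 13)
p(G, o) = 5 + o (p(G, o) = o + 5 = 5 + o)
L(n) = 13 + n (L(n) = -2 + ((5 + n) + 2*5) = -2 + ((5 + n) + 10) = -2 + (15 + n) = 13 + n)
F = -546 (F = -21*(13 + 13) = -21*26 = -546)
-436*F + 130 = -436*(-546) + 130 = 238056 + 130 = 238186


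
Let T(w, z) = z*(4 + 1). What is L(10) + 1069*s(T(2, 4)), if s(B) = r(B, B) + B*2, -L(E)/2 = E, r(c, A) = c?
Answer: 64120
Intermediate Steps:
L(E) = -2*E
T(w, z) = 5*z (T(w, z) = z*5 = 5*z)
s(B) = 3*B (s(B) = B + B*2 = B + 2*B = 3*B)
L(10) + 1069*s(T(2, 4)) = -2*10 + 1069*(3*(5*4)) = -20 + 1069*(3*20) = -20 + 1069*60 = -20 + 64140 = 64120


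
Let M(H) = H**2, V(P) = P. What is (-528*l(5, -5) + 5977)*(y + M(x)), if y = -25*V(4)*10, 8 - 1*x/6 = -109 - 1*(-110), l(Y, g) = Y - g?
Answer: 532508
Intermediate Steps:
x = 42 (x = 48 - 6*(-109 - 1*(-110)) = 48 - 6*(-109 + 110) = 48 - 6*1 = 48 - 6 = 42)
y = -1000 (y = -25*4*10 = -100*10 = -1000)
(-528*l(5, -5) + 5977)*(y + M(x)) = (-528*(5 - 1*(-5)) + 5977)*(-1000 + 42**2) = (-528*(5 + 5) + 5977)*(-1000 + 1764) = (-528*10 + 5977)*764 = (-5280 + 5977)*764 = 697*764 = 532508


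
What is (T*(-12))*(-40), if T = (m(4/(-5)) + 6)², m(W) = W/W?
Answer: 23520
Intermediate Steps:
m(W) = 1
T = 49 (T = (1 + 6)² = 7² = 49)
(T*(-12))*(-40) = (49*(-12))*(-40) = -588*(-40) = 23520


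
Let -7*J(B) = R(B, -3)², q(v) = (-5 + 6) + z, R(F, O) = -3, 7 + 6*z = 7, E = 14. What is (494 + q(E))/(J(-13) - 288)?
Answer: -77/45 ≈ -1.7111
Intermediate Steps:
z = 0 (z = -7/6 + (⅙)*7 = -7/6 + 7/6 = 0)
q(v) = 1 (q(v) = (-5 + 6) + 0 = 1 + 0 = 1)
J(B) = -9/7 (J(B) = -⅐*(-3)² = -⅐*9 = -9/7)
(494 + q(E))/(J(-13) - 288) = (494 + 1)/(-9/7 - 288) = 495/(-2025/7) = 495*(-7/2025) = -77/45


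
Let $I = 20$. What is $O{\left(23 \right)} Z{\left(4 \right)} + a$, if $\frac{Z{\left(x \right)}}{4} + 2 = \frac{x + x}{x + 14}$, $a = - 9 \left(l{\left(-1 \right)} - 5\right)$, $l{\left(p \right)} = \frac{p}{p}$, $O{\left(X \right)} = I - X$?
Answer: $\frac{164}{3} \approx 54.667$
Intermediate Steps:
$O{\left(X \right)} = 20 - X$
$l{\left(p \right)} = 1$
$a = 36$ ($a = - 9 \left(1 - 5\right) = \left(-9\right) \left(-4\right) = 36$)
$Z{\left(x \right)} = -8 + \frac{8 x}{14 + x}$ ($Z{\left(x \right)} = -8 + 4 \frac{x + x}{x + 14} = -8 + 4 \frac{2 x}{14 + x} = -8 + \frac{8 x}{14 + x}$)
$O{\left(23 \right)} Z{\left(4 \right)} + a = \left(20 - 23\right) \left(- \frac{112}{14 + 4}\right) + 36 = \left(20 - 23\right) \left(- \frac{112}{18}\right) + 36 = - 3 \left(\left(-112\right) \frac{1}{18}\right) + 36 = \left(-3\right) \left(- \frac{56}{9}\right) + 36 = \frac{56}{3} + 36 = \frac{164}{3}$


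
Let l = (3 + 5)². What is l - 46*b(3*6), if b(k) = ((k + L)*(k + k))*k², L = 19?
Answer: -19852064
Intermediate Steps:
l = 64 (l = 8² = 64)
b(k) = 2*k³*(19 + k) (b(k) = ((k + 19)*(k + k))*k² = ((19 + k)*(2*k))*k² = (2*k*(19 + k))*k² = 2*k³*(19 + k))
l - 46*b(3*6) = 64 - 92*(3*6)³*(19 + 3*6) = 64 - 92*18³*(19 + 18) = 64 - 92*5832*37 = 64 - 46*431568 = 64 - 19852128 = -19852064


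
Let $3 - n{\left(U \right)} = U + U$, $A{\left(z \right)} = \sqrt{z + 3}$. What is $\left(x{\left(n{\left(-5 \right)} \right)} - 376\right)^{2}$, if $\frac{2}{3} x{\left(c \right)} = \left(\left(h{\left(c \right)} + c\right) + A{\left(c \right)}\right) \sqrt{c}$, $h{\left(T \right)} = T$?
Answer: $167701 - 33840 \sqrt{13} \approx 45689.0$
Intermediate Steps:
$A{\left(z \right)} = \sqrt{3 + z}$
$n{\left(U \right)} = 3 - 2 U$ ($n{\left(U \right)} = 3 - \left(U + U\right) = 3 - 2 U$)
$x{\left(c \right)} = \frac{3 \sqrt{c} \left(\sqrt{3 + c} + 2 c\right)}{2}$ ($x{\left(c \right)} = \frac{3 \left(\left(c + c\right) + \sqrt{3 + c}\right) \sqrt{c}}{2} = \frac{3 \left(2 c + \sqrt{3 + c}\right) \sqrt{c}}{2} = \frac{3 \left(\sqrt{3 + c} + 2 c\right) \sqrt{c}}{2} = \frac{3 \sqrt{c} \left(\sqrt{3 + c} + 2 c\right)}{2}$)
$\left(x{\left(n{\left(-5 \right)} \right)} - 376\right)^{2} = \left(\frac{3 \sqrt{3 - -10} \left(\sqrt{3 + \left(3 - -10\right)} + 2 \left(3 - -10\right)\right)}{2} - 376\right)^{2} = \left(\frac{3 \sqrt{3 + 10} \left(\sqrt{3 + \left(3 + 10\right)} + 2 \left(3 + 10\right)\right)}{2} - 376\right)^{2} = \left(\frac{3 \sqrt{13} \left(\sqrt{3 + 13} + 2 \cdot 13\right)}{2} - 376\right)^{2} = \left(\frac{3 \sqrt{13} \left(\sqrt{16} + 26\right)}{2} - 376\right)^{2} = \left(\frac{3 \sqrt{13} \left(4 + 26\right)}{2} - 376\right)^{2} = \left(\frac{3}{2} \sqrt{13} \cdot 30 - 376\right)^{2} = \left(45 \sqrt{13} - 376\right)^{2} = \left(-376 + 45 \sqrt{13}\right)^{2}$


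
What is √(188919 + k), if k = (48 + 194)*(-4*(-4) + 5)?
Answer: √194001 ≈ 440.46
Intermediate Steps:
k = 5082 (k = 242*(16 + 5) = 242*21 = 5082)
√(188919 + k) = √(188919 + 5082) = √194001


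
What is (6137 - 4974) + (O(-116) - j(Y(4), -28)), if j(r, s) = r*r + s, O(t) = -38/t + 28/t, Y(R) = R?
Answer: 68155/58 ≈ 1175.1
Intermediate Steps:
O(t) = -10/t
j(r, s) = s + r**2 (j(r, s) = r**2 + s = s + r**2)
(6137 - 4974) + (O(-116) - j(Y(4), -28)) = (6137 - 4974) + (-10/(-116) - (-28 + 4**2)) = 1163 + (-10*(-1/116) - (-28 + 16)) = 1163 + (5/58 - 1*(-12)) = 1163 + (5/58 + 12) = 1163 + 701/58 = 68155/58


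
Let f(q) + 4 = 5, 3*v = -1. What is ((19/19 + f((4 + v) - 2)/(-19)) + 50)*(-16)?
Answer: -15488/19 ≈ -815.16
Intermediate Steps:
v = -⅓ (v = (⅓)*(-1) = -⅓ ≈ -0.33333)
f(q) = 1 (f(q) = -4 + 5 = 1)
((19/19 + f((4 + v) - 2)/(-19)) + 50)*(-16) = ((19/19 + 1/(-19)) + 50)*(-16) = ((19*(1/19) + 1*(-1/19)) + 50)*(-16) = ((1 - 1/19) + 50)*(-16) = (18/19 + 50)*(-16) = (968/19)*(-16) = -15488/19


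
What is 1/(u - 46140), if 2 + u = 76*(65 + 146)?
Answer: -1/30106 ≈ -3.3216e-5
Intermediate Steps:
u = 16034 (u = -2 + 76*(65 + 146) = -2 + 76*211 = -2 + 16036 = 16034)
1/(u - 46140) = 1/(16034 - 46140) = 1/(-30106) = -1/30106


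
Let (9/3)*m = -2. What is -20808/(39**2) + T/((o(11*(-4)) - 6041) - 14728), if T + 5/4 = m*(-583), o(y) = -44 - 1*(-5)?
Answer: -578082833/42198624 ≈ -13.699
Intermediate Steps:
m = -2/3 (m = (1/3)*(-2) = -2/3 ≈ -0.66667)
o(y) = -39 (o(y) = -44 + 5 = -39)
T = 4649/12 (T = -5/4 - 2/3*(-583) = -5/4 + 1166/3 = 4649/12 ≈ 387.42)
-20808/(39**2) + T/((o(11*(-4)) - 6041) - 14728) = -20808/(39**2) + 4649/(12*((-39 - 6041) - 14728)) = -20808/1521 + 4649/(12*(-6080 - 14728)) = -20808*1/1521 + (4649/12)/(-20808) = -2312/169 + (4649/12)*(-1/20808) = -2312/169 - 4649/249696 = -578082833/42198624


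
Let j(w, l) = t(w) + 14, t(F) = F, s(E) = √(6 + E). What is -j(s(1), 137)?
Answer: -14 - √7 ≈ -16.646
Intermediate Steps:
j(w, l) = 14 + w (j(w, l) = w + 14 = 14 + w)
-j(s(1), 137) = -(14 + √(6 + 1)) = -(14 + √7) = -14 - √7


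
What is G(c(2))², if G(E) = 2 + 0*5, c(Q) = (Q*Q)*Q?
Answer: 4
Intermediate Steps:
c(Q) = Q³ (c(Q) = Q²*Q = Q³)
G(E) = 2 (G(E) = 2 + 0 = 2)
G(c(2))² = 2² = 4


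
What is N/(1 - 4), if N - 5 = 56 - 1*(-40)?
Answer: -101/3 ≈ -33.667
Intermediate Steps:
N = 101 (N = 5 + (56 - 1*(-40)) = 5 + (56 + 40) = 5 + 96 = 101)
N/(1 - 4) = 101/(1 - 4) = 101/(-3) = 101*(-⅓) = -101/3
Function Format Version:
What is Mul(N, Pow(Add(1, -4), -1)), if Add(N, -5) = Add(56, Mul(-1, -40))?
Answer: Rational(-101, 3) ≈ -33.667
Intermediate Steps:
N = 101 (N = Add(5, Add(56, Mul(-1, -40))) = Add(5, Add(56, 40)) = Add(5, 96) = 101)
Mul(N, Pow(Add(1, -4), -1)) = Mul(101, Pow(Add(1, -4), -1)) = Mul(101, Pow(-3, -1)) = Mul(101, Rational(-1, 3)) = Rational(-101, 3)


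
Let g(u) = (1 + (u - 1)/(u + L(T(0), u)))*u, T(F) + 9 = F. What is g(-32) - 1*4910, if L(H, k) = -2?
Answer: -84542/17 ≈ -4973.1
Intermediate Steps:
T(F) = -9 + F
g(u) = u*(1 + (-1 + u)/(-2 + u)) (g(u) = (1 + (u - 1)/(u - 2))*u = (1 + (-1 + u)/(-2 + u))*u = u*(1 + (-1 + u)/(-2 + u)))
g(-32) - 1*4910 = -32*(-3 + 2*(-32))/(-2 - 32) - 1*4910 = -32*(-3 - 64)/(-34) - 4910 = -32*(-1/34)*(-67) - 4910 = -1072/17 - 4910 = -84542/17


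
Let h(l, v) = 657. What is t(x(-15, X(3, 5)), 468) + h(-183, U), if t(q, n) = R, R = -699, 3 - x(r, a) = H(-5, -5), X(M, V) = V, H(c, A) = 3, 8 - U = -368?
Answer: -42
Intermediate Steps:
U = 376 (U = 8 - 1*(-368) = 8 + 368 = 376)
x(r, a) = 0 (x(r, a) = 3 - 1*3 = 3 - 3 = 0)
t(q, n) = -699
t(x(-15, X(3, 5)), 468) + h(-183, U) = -699 + 657 = -42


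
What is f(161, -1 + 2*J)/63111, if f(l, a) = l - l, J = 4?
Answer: 0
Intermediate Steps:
f(l, a) = 0
f(161, -1 + 2*J)/63111 = 0/63111 = 0*(1/63111) = 0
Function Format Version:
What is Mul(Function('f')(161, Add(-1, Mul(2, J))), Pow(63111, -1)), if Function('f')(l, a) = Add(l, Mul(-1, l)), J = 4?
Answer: 0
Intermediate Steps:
Function('f')(l, a) = 0
Mul(Function('f')(161, Add(-1, Mul(2, J))), Pow(63111, -1)) = Mul(0, Pow(63111, -1)) = Mul(0, Rational(1, 63111)) = 0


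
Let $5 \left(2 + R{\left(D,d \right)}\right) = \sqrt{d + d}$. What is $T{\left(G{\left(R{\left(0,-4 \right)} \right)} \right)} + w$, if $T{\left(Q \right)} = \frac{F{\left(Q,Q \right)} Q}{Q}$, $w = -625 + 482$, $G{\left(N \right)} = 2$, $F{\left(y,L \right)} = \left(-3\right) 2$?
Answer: $-149$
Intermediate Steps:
$F{\left(y,L \right)} = -6$
$R{\left(D,d \right)} = -2 + \frac{\sqrt{2} \sqrt{d}}{5}$ ($R{\left(D,d \right)} = -2 + \frac{\sqrt{d + d}}{5} = -2 + \frac{\sqrt{2 d}}{5} = -2 + \frac{\sqrt{2} \sqrt{d}}{5}$)
$w = -143$
$T{\left(Q \right)} = -6$ ($T{\left(Q \right)} = \frac{\left(-6\right) Q}{Q} = -6$)
$T{\left(G{\left(R{\left(0,-4 \right)} \right)} \right)} + w = -6 - 143 = -149$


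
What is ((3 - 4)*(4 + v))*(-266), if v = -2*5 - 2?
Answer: -2128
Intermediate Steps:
v = -12 (v = -10 - 2 = -12)
((3 - 4)*(4 + v))*(-266) = ((3 - 4)*(4 - 12))*(-266) = -1*(-8)*(-266) = 8*(-266) = -2128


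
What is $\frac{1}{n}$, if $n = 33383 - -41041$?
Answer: $\frac{1}{74424} \approx 1.3437 \cdot 10^{-5}$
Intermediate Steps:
$n = 74424$ ($n = 33383 + 41041 = 74424$)
$\frac{1}{n} = \frac{1}{74424}$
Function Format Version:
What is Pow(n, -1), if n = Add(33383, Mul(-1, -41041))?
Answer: Rational(1, 74424) ≈ 1.3437e-5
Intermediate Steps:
n = 74424 (n = Add(33383, 41041) = 74424)
Pow(n, -1) = Pow(74424, -1) = Rational(1, 74424)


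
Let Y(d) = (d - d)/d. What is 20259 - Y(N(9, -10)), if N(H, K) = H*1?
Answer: 20259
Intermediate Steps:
N(H, K) = H
Y(d) = 0 (Y(d) = 0/d = 0)
20259 - Y(N(9, -10)) = 20259 - 1*0 = 20259 + 0 = 20259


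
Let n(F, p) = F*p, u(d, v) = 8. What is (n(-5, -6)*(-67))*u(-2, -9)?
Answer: -16080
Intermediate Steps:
(n(-5, -6)*(-67))*u(-2, -9) = (-5*(-6)*(-67))*8 = (30*(-67))*8 = -2010*8 = -16080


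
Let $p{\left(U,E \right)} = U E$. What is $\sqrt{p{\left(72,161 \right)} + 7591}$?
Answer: $\sqrt{19183} \approx 138.5$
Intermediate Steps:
$p{\left(U,E \right)} = E U$
$\sqrt{p{\left(72,161 \right)} + 7591} = \sqrt{161 \cdot 72 + 7591} = \sqrt{11592 + 7591} = \sqrt{19183}$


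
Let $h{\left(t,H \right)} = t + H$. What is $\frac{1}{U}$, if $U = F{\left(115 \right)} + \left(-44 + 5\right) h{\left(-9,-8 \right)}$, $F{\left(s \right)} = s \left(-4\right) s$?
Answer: $- \frac{1}{52237} \approx -1.9144 \cdot 10^{-5}$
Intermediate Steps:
$F{\left(s \right)} = - 4 s^{2}$ ($F{\left(s \right)} = - 4 s s = - 4 s^{2}$)
$h{\left(t,H \right)} = H + t$
$U = -52237$ ($U = - 4 \cdot 115^{2} + \left(-44 + 5\right) \left(-8 - 9\right) = \left(-4\right) 13225 - -663 = -52900 + 663 = -52237$)
$\frac{1}{U} = \frac{1}{-52237} = - \frac{1}{52237}$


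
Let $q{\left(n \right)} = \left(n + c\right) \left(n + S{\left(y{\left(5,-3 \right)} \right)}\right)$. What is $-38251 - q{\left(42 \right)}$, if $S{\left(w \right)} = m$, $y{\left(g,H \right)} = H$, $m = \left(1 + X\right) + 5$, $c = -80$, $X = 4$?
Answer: $-36275$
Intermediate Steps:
$m = 10$ ($m = \left(1 + 4\right) + 5 = 5 + 5 = 10$)
$S{\left(w \right)} = 10$
$q{\left(n \right)} = \left(-80 + n\right) \left(10 + n\right)$ ($q{\left(n \right)} = \left(n - 80\right) \left(n + 10\right) = \left(-80 + n\right) \left(10 + n\right)$)
$-38251 - q{\left(42 \right)} = -38251 - \left(-800 + 42^{2} - 2940\right) = -38251 - \left(-800 + 1764 - 2940\right) = -38251 - -1976 = -38251 + 1976 = -36275$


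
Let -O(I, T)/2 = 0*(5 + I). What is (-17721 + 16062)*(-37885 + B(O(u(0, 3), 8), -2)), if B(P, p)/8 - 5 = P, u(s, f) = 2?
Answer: 62784855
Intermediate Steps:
O(I, T) = 0 (O(I, T) = -0*(5 + I) = -2*0 = 0)
B(P, p) = 40 + 8*P
(-17721 + 16062)*(-37885 + B(O(u(0, 3), 8), -2)) = (-17721 + 16062)*(-37885 + (40 + 8*0)) = -1659*(-37885 + (40 + 0)) = -1659*(-37885 + 40) = -1659*(-37845) = 62784855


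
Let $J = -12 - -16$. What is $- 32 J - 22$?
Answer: $-150$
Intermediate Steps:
$J = 4$ ($J = -12 + 16 = 4$)
$- 32 J - 22 = \left(-32\right) 4 - 22 = -128 - 22 = -150$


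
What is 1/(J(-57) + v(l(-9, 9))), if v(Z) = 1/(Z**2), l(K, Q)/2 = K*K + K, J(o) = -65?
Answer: -20736/1347839 ≈ -0.015385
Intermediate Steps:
l(K, Q) = 2*K + 2*K**2 (l(K, Q) = 2*(K*K + K) = 2*(K**2 + K) = 2*(K + K**2) = 2*K + 2*K**2)
v(Z) = Z**(-2)
1/(J(-57) + v(l(-9, 9))) = 1/(-65 + (2*(-9)*(1 - 9))**(-2)) = 1/(-65 + (2*(-9)*(-8))**(-2)) = 1/(-65 + 144**(-2)) = 1/(-65 + 1/20736) = 1/(-1347839/20736) = -20736/1347839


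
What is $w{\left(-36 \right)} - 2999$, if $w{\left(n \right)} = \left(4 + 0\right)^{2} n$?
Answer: $-3575$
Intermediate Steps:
$w{\left(n \right)} = 16 n$ ($w{\left(n \right)} = 4^{2} n = 16 n$)
$w{\left(-36 \right)} - 2999 = 16 \left(-36\right) - 2999 = -576 - 2999 = -3575$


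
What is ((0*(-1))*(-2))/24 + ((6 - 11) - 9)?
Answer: -14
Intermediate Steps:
((0*(-1))*(-2))/24 + ((6 - 11) - 9) = (0*(-2))/24 + (-5 - 9) = (1/24)*0 - 14 = 0 - 14 = -14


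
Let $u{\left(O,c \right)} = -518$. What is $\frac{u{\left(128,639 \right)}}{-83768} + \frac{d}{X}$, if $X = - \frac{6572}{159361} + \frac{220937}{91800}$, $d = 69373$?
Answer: $\frac{1148845749256214399}{39173348635724} \approx 29327.0$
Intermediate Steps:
$X = \frac{34605431657}{14629339800}$ ($X = \left(-6572\right) \frac{1}{159361} + 220937 \cdot \frac{1}{91800} = - \frac{6572}{159361} + \frac{220937}{91800} = \frac{34605431657}{14629339800} \approx 2.3655$)
$\frac{u{\left(128,639 \right)}}{-83768} + \frac{d}{X} = - \frac{518}{-83768} + \frac{69373}{\frac{34605431657}{14629339800}} = \left(-518\right) \left(- \frac{1}{83768}\right) + 69373 \cdot \frac{14629339800}{34605431657} = \frac{7}{1132} + \frac{1014881189945400}{34605431657} = \frac{1148845749256214399}{39173348635724}$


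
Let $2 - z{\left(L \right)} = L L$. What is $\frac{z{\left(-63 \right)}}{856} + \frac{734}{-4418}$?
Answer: $- \frac{9077255}{1890904} \approx -4.8005$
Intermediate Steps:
$z{\left(L \right)} = 2 - L^{2}$ ($z{\left(L \right)} = 2 - L L = 2 - L^{2}$)
$\frac{z{\left(-63 \right)}}{856} + \frac{734}{-4418} = \frac{2 - \left(-63\right)^{2}}{856} + \frac{734}{-4418} = \left(2 - 3969\right) \frac{1}{856} + 734 \left(- \frac{1}{4418}\right) = \left(2 - 3969\right) \frac{1}{856} - \frac{367}{2209} = \left(-3967\right) \frac{1}{856} - \frac{367}{2209} = - \frac{3967}{856} - \frac{367}{2209} = - \frac{9077255}{1890904}$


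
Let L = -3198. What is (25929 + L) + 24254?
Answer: 46985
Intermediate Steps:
(25929 + L) + 24254 = (25929 - 3198) + 24254 = 22731 + 24254 = 46985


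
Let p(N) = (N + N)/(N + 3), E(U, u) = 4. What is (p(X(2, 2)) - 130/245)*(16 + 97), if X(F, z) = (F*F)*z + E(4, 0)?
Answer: 29606/245 ≈ 120.84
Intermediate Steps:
X(F, z) = 4 + z*F² (X(F, z) = (F*F)*z + 4 = F²*z + 4 = z*F² + 4 = 4 + z*F²)
p(N) = 2*N/(3 + N) (p(N) = (2*N)/(3 + N) = 2*N/(3 + N))
(p(X(2, 2)) - 130/245)*(16 + 97) = (2*(4 + 2*2²)/(3 + (4 + 2*2²)) - 130/245)*(16 + 97) = (2*(4 + 2*4)/(3 + (4 + 2*4)) - 130*1/245)*113 = (2*(4 + 8)/(3 + (4 + 8)) - 26/49)*113 = (2*12/(3 + 12) - 26/49)*113 = (2*12/15 - 26/49)*113 = (2*12*(1/15) - 26/49)*113 = (8/5 - 26/49)*113 = (262/245)*113 = 29606/245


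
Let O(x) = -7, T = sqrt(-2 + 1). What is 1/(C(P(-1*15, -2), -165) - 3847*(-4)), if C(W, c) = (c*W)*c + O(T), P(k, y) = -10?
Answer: -1/256869 ≈ -3.8930e-6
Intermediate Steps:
T = I (T = sqrt(-1) = I ≈ 1.0*I)
C(W, c) = -7 + W*c**2 (C(W, c) = (c*W)*c - 7 = (W*c)*c - 7 = W*c**2 - 7 = -7 + W*c**2)
1/(C(P(-1*15, -2), -165) - 3847*(-4)) = 1/((-7 - 10*(-165)**2) - 3847*(-4)) = 1/((-7 - 10*27225) + 15388) = 1/((-7 - 272250) + 15388) = 1/(-272257 + 15388) = 1/(-256869) = -1/256869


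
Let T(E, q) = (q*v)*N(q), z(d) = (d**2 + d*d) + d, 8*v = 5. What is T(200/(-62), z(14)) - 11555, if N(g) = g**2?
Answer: 41815580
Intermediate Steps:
v = 5/8 (v = (1/8)*5 = 5/8 ≈ 0.62500)
z(d) = d + 2*d**2 (z(d) = (d**2 + d**2) + d = 2*d**2 + d = d + 2*d**2)
T(E, q) = 5*q**3/8 (T(E, q) = (q*(5/8))*q**2 = (5*q/8)*q**2 = 5*q**3/8)
T(200/(-62), z(14)) - 11555 = 5*(14*(1 + 2*14))**3/8 - 11555 = 5*(14*(1 + 28))**3/8 - 11555 = 5*(14*29)**3/8 - 11555 = (5/8)*406**3 - 11555 = (5/8)*66923416 - 11555 = 41827135 - 11555 = 41815580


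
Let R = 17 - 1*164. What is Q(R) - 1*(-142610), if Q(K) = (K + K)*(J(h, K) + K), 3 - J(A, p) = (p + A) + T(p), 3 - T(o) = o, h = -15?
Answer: 181418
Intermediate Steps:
T(o) = 3 - o
J(A, p) = -A (J(A, p) = 3 - ((p + A) + (3 - p)) = 3 - ((A + p) + (3 - p)) = 3 - (3 + A) = 3 + (-3 - A) = -A)
R = -147 (R = 17 - 164 = -147)
Q(K) = 2*K*(15 + K) (Q(K) = (K + K)*(-1*(-15) + K) = (2*K)*(15 + K) = 2*K*(15 + K))
Q(R) - 1*(-142610) = 2*(-147)*(15 - 147) - 1*(-142610) = 2*(-147)*(-132) + 142610 = 38808 + 142610 = 181418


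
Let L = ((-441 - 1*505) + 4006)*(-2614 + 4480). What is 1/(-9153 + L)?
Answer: 1/5700807 ≈ 1.7541e-7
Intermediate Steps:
L = 5709960 (L = ((-441 - 505) + 4006)*1866 = (-946 + 4006)*1866 = 3060*1866 = 5709960)
1/(-9153 + L) = 1/(-9153 + 5709960) = 1/5700807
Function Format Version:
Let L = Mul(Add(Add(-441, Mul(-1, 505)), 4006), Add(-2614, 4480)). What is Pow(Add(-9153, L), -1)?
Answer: Rational(1, 5700807) ≈ 1.7541e-7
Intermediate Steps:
L = 5709960 (L = Mul(Add(Add(-441, -505), 4006), 1866) = Mul(Add(-946, 4006), 1866) = Mul(3060, 1866) = 5709960)
Pow(Add(-9153, L), -1) = Pow(Add(-9153, 5709960), -1) = Pow(5700807, -1) = Rational(1, 5700807)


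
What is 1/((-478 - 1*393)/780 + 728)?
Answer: 60/43613 ≈ 0.0013757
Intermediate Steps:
1/((-478 - 1*393)/780 + 728) = 1/((-478 - 393)*(1/780) + 728) = 1/(-871*1/780 + 728) = 1/(-67/60 + 728) = 1/(43613/60) = 60/43613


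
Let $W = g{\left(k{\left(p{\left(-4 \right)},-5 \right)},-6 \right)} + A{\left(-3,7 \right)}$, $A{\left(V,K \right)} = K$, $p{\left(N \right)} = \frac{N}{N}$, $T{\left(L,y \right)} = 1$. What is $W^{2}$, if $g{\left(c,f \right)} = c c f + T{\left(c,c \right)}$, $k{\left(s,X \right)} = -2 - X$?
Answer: $2116$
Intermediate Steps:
$p{\left(N \right)} = 1$
$g{\left(c,f \right)} = 1 + f c^{2}$ ($g{\left(c,f \right)} = c c f + 1 = c^{2} f + 1 = f c^{2} + 1 = 1 + f c^{2}$)
$W = -46$ ($W = \left(1 - 6 \left(-2 - -5\right)^{2}\right) + 7 = \left(1 - 6 \left(-2 + 5\right)^{2}\right) + 7 = \left(1 - 6 \cdot 3^{2}\right) + 7 = \left(1 - 54\right) + 7 = -53 + 7 = -46$)
$W^{2} = \left(-46\right)^{2} = 2116$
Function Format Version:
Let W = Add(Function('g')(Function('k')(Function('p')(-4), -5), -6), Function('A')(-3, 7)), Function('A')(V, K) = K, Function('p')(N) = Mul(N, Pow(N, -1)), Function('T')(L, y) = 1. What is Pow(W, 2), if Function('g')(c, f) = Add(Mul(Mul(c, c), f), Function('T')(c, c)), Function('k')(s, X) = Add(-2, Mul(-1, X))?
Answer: 2116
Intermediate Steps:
Function('p')(N) = 1
Function('g')(c, f) = Add(1, Mul(f, Pow(c, 2))) (Function('g')(c, f) = Add(Mul(Mul(c, c), f), 1) = Add(Mul(Pow(c, 2), f), 1) = Add(Mul(f, Pow(c, 2)), 1) = Add(1, Mul(f, Pow(c, 2))))
W = -46 (W = Add(Add(1, Mul(-6, Pow(Add(-2, Mul(-1, -5)), 2))), 7) = Add(Add(1, Mul(-6, Pow(Add(-2, 5), 2))), 7) = Add(Add(1, Mul(-6, Pow(3, 2))), 7) = Add(Add(1, Mul(-6, 9)), 7) = Add(Add(1, -54), 7) = Add(-53, 7) = -46)
Pow(W, 2) = Pow(-46, 2) = 2116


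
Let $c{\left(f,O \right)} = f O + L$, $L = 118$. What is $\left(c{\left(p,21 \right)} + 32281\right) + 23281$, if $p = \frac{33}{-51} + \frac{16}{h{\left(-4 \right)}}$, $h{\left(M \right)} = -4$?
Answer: $\frac{944901}{17} \approx 55582.0$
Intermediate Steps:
$p = - \frac{79}{17}$ ($p = \frac{33}{-51} + \frac{16}{-4} = 33 \left(- \frac{1}{51}\right) + 16 \left(- \frac{1}{4}\right) = - \frac{11}{17} - 4 = - \frac{79}{17} \approx -4.6471$)
$c{\left(f,O \right)} = 118 + O f$ ($c{\left(f,O \right)} = f O + 118 = O f + 118 = 118 + O f$)
$\left(c{\left(p,21 \right)} + 32281\right) + 23281 = \left(\left(118 + 21 \left(- \frac{79}{17}\right)\right) + 32281\right) + 23281 = \left(\left(118 - \frac{1659}{17}\right) + 32281\right) + 23281 = \left(\frac{347}{17} + 32281\right) + 23281 = \frac{549124}{17} + 23281 = \frac{944901}{17}$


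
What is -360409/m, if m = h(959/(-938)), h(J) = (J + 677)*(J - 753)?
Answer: 6471504004/9152213659 ≈ 0.70710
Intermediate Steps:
h(J) = (-753 + J)*(677 + J) (h(J) = (677 + J)*(-753 + J) = (-753 + J)*(677 + J))
m = -9152213659/17956 (m = -509781 + (959/(-938))**2 - 72884/(-938) = -509781 + (959*(-1/938))**2 - 72884*(-1)/938 = -509781 + (-137/134)**2 - 76*(-137/134) = -509781 + 18769/17956 + 5206/67 = -9152213659/17956 ≈ -5.0970e+5)
-360409/m = -360409/(-9152213659/17956) = -360409*(-17956/9152213659) = 6471504004/9152213659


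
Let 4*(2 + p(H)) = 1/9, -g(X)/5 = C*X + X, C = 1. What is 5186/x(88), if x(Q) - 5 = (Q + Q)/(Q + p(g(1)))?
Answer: 16061042/21821 ≈ 736.04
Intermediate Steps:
g(X) = -10*X (g(X) = -5*(1*X + X) = -5*(X + X) = -10*X)
p(H) = -71/36 (p(H) = -2 + (1/4)/9 = -2 + (1/4)*(1/9) = -2 + 1/36 = -71/36)
x(Q) = 5 + 2*Q/(-71/36 + Q) (x(Q) = 5 + (Q + Q)/(Q - 71/36) = 5 + (2*Q)/(-71/36 + Q) = 5 + 2*Q/(-71/36 + Q))
5186/x(88) = 5186/(((-355 + 252*88)/(-71 + 36*88))) = 5186/(((-355 + 22176)/(-71 + 3168))) = 5186/((21821/3097)) = 5186/(((1/3097)*21821)) = 5186/(21821/3097) = 5186*(3097/21821) = 16061042/21821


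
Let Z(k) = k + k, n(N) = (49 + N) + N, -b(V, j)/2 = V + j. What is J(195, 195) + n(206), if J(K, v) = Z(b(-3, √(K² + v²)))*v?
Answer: 2801 - 152100*√2 ≈ -2.1230e+5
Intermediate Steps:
b(V, j) = -2*V - 2*j (b(V, j) = -2*(V + j) = -2*V - 2*j)
n(N) = 49 + 2*N
Z(k) = 2*k
J(K, v) = v*(12 - 4*√(K² + v²)) (J(K, v) = (2*(-2*(-3) - 2*√(K² + v²)))*v = (2*(6 - 2*√(K² + v²)))*v = (12 - 4*√(K² + v²))*v = v*(12 - 4*√(K² + v²)))
J(195, 195) + n(206) = 4*195*(3 - √(195² + 195²)) + (49 + 2*206) = 4*195*(3 - √(38025 + 38025)) + (49 + 412) = 4*195*(3 - √76050) + 461 = 4*195*(3 - 195*√2) + 461 = (2340 - 152100*√2) + 461 = 2801 - 152100*√2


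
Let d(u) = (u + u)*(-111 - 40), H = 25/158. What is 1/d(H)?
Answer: -79/3775 ≈ -0.020927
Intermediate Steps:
H = 25/158 (H = 25*(1/158) = 25/158 ≈ 0.15823)
d(u) = -302*u (d(u) = (2*u)*(-151) = -302*u)
1/d(H) = 1/(-302*25/158) = 1/(-3775/79) = -79/3775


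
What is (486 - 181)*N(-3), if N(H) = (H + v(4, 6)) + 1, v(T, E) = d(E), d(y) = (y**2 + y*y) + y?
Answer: 23180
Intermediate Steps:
d(y) = y + 2*y**2 (d(y) = (y**2 + y**2) + y = 2*y**2 + y = y + 2*y**2)
v(T, E) = E*(1 + 2*E)
N(H) = 79 + H (N(H) = (H + 6*(1 + 2*6)) + 1 = (H + 6*(1 + 12)) + 1 = (H + 6*13) + 1 = (H + 78) + 1 = (78 + H) + 1 = 79 + H)
(486 - 181)*N(-3) = (486 - 181)*(79 - 3) = 305*76 = 23180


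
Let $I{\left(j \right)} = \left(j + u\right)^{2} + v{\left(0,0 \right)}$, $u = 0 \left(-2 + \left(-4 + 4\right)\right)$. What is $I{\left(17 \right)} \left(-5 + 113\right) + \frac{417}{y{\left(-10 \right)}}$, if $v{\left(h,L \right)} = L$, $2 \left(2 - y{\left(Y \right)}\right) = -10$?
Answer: $\frac{218901}{7} \approx 31272.0$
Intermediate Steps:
$y{\left(Y \right)} = 7$ ($y{\left(Y \right)} = 2 - -5 = 2 + 5 = 7$)
$u = 0$ ($u = 0 \left(-2 + 0\right) = 0 \left(-2\right) = 0$)
$I{\left(j \right)} = j^{2}$ ($I{\left(j \right)} = \left(j + 0\right)^{2} + 0 = j^{2} + 0 = j^{2}$)
$I{\left(17 \right)} \left(-5 + 113\right) + \frac{417}{y{\left(-10 \right)}} = 17^{2} \left(-5 + 113\right) + \frac{417}{7} = 289 \cdot 108 + 417 \cdot \frac{1}{7} = 31212 + \frac{417}{7} = \frac{218901}{7}$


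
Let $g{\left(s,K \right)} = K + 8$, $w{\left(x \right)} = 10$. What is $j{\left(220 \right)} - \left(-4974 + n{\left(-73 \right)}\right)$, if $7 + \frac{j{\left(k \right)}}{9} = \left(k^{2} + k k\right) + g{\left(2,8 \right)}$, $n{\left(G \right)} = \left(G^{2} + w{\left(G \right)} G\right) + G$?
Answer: $871729$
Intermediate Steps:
$g{\left(s,K \right)} = 8 + K$
$n{\left(G \right)} = G^{2} + 11 G$ ($n{\left(G \right)} = \left(G^{2} + 10 G\right) + G = G^{2} + 11 G$)
$j{\left(k \right)} = 81 + 18 k^{2}$ ($j{\left(k \right)} = -63 + 9 \left(\left(k^{2} + k k\right) + \left(8 + 8\right)\right) = -63 + 9 \left(\left(k^{2} + k^{2}\right) + 16\right) = -63 + 9 \left(2 k^{2} + 16\right) = -63 + 9 \left(16 + 2 k^{2}\right) = -63 + \left(144 + 18 k^{2}\right) = 81 + 18 k^{2}$)
$j{\left(220 \right)} - \left(-4974 + n{\left(-73 \right)}\right) = \left(81 + 18 \cdot 220^{2}\right) - \left(-4974 - 73 \left(11 - 73\right)\right) = \left(81 + 18 \cdot 48400\right) - \left(-4974 - -4526\right) = \left(81 + 871200\right) - \left(-4974 + 4526\right) = 871281 - -448 = 871281 + 448 = 871729$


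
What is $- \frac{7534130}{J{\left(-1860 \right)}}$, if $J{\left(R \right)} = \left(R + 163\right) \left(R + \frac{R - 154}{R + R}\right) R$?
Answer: $\frac{7534130}{5869232321} \approx 0.0012837$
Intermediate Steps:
$J{\left(R \right)} = R \left(163 + R\right) \left(R + \frac{-154 + R}{2 R}\right)$ ($J{\left(R \right)} = \left(163 + R\right) \left(R + \frac{-154 + R}{2 R}\right) R = R \left(163 + R\right) \left(R + \frac{-154 + R}{2 R}\right)$)
$- \frac{7534130}{J{\left(-1860 \right)}} = - \frac{7534130}{-12551 + \left(-1860\right)^{3} + \frac{9}{2} \left(-1860\right) + \frac{327 \left(-1860\right)^{2}}{2}} = - \frac{7534130}{-12551 - 6434856000 - 8370 + \frac{327}{2} \cdot 3459600} = - \frac{7534130}{-12551 - 6434856000 - 8370 + 565644600} = - \frac{7534130}{-5869232321} = \left(-7534130\right) \left(- \frac{1}{5869232321}\right) = \frac{7534130}{5869232321}$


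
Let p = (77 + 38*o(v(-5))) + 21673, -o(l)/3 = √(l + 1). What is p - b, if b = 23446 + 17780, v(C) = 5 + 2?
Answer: -19476 - 228*√2 ≈ -19798.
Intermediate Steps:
v(C) = 7
o(l) = -3*√(1 + l) (o(l) = -3*√(l + 1) = -3*√(1 + l))
b = 41226
p = 21750 - 228*√2 (p = (77 + 38*(-3*√(1 + 7))) + 21673 = (77 + 38*(-6*√2)) + 21673 = (77 - 228*√2) + 21673 = 21750 - 228*√2 ≈ 21428.)
p - b = (21750 - 228*√2) - 1*41226 = (21750 - 228*√2) - 41226 = -19476 - 228*√2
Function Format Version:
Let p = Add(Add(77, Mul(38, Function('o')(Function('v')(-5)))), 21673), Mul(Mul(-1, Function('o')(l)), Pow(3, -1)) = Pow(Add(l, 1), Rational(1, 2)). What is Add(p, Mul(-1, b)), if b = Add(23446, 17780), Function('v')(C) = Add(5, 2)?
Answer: Add(-19476, Mul(-228, Pow(2, Rational(1, 2)))) ≈ -19798.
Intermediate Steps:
Function('v')(C) = 7
Function('o')(l) = Mul(-3, Pow(Add(1, l), Rational(1, 2))) (Function('o')(l) = Mul(-3, Pow(Add(l, 1), Rational(1, 2))) = Mul(-3, Pow(Add(1, l), Rational(1, 2))))
b = 41226
p = Add(21750, Mul(-228, Pow(2, Rational(1, 2)))) (p = Add(Add(77, Mul(38, Mul(-3, Pow(Add(1, 7), Rational(1, 2))))), 21673) = Add(Add(77, Mul(38, Mul(-3, Pow(8, Rational(1, 2))))), 21673) = Add(Add(77, Mul(38, Mul(-3, Mul(2, Pow(2, Rational(1, 2)))))), 21673) = Add(Add(77, Mul(38, Mul(-6, Pow(2, Rational(1, 2))))), 21673) = Add(Add(77, Mul(-228, Pow(2, Rational(1, 2)))), 21673) = Add(21750, Mul(-228, Pow(2, Rational(1, 2)))) ≈ 21428.)
Add(p, Mul(-1, b)) = Add(Add(21750, Mul(-228, Pow(2, Rational(1, 2)))), Mul(-1, 41226)) = Add(Add(21750, Mul(-228, Pow(2, Rational(1, 2)))), -41226) = Add(-19476, Mul(-228, Pow(2, Rational(1, 2))))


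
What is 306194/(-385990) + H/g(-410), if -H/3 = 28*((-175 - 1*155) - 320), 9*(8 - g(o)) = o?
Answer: 47381975123/46511795 ≈ 1018.7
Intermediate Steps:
g(o) = 8 - o/9
H = 54600 (H = -84*((-175 - 1*155) - 320) = -84*((-175 - 155) - 320) = -84*(-330 - 320) = -84*(-650) = -3*(-18200) = 54600)
306194/(-385990) + H/g(-410) = 306194/(-385990) + 54600/(8 - ⅑*(-410)) = 306194*(-1/385990) + 54600/(8 + 410/9) = -153097/192995 + 54600/(482/9) = -153097/192995 + 54600*(9/482) = -153097/192995 + 245700/241 = 47381975123/46511795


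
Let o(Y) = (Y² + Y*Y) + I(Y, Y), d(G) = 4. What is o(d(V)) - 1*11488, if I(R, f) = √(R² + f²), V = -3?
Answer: -11456 + 4*√2 ≈ -11450.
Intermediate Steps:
o(Y) = 2*Y² + √2*√(Y²) (o(Y) = (Y² + Y*Y) + √(Y² + Y²) = (Y² + Y²) + √(2*Y²) = 2*Y² + √2*√(Y²))
o(d(V)) - 1*11488 = (2*4² + √2*√(4²)) - 1*11488 = (2*16 + √2*√16) - 11488 = (32 + √2*4) - 11488 = (32 + 4*√2) - 11488 = -11456 + 4*√2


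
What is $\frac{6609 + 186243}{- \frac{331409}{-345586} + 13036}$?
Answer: $\frac{673201528}{45508995} \approx 14.793$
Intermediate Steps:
$\frac{6609 + 186243}{- \frac{331409}{-345586} + 13036} = \frac{192852}{\left(-331409\right) \left(- \frac{1}{345586}\right) + 13036} = \frac{192852}{\frac{331409}{345586} + 13036} = \frac{192852}{\frac{4505390505}{345586}} = 192852 \cdot \frac{345586}{4505390505} = \frac{673201528}{45508995}$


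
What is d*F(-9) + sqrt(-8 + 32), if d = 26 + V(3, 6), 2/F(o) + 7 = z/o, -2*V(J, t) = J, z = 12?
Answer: -147/25 + 2*sqrt(6) ≈ -0.98102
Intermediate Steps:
V(J, t) = -J/2
F(o) = 2/(-7 + 12/o)
d = 49/2 (d = 26 - 1/2*3 = 26 - 3/2 = 49/2 ≈ 24.500)
d*F(-9) + sqrt(-8 + 32) = 49*(-2*(-9)/(-12 + 7*(-9)))/2 + sqrt(-8 + 32) = 49*(-2*(-9)/(-12 - 63))/2 + sqrt(24) = 49*(-2*(-9)/(-75))/2 + 2*sqrt(6) = 49*(-2*(-9)*(-1/75))/2 + 2*sqrt(6) = (49/2)*(-6/25) + 2*sqrt(6) = -147/25 + 2*sqrt(6)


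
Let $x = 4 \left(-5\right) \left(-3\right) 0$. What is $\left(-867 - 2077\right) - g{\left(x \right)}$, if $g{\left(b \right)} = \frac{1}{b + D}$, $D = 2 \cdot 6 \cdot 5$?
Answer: $- \frac{176641}{60} \approx -2944.0$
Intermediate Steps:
$x = 0$ ($x = \left(-20\right) \left(-3\right) 0 = 60 \cdot 0 = 0$)
$D = 60$ ($D = 12 \cdot 5 = 60$)
$g{\left(b \right)} = \frac{1}{60 + b}$ ($g{\left(b \right)} = \frac{1}{b + 60} = \frac{1}{60 + b}$)
$\left(-867 - 2077\right) - g{\left(x \right)} = \left(-867 - 2077\right) - \frac{1}{60 + 0} = \left(-867 - 2077\right) - \frac{1}{60} = -2944 - \frac{1}{60} = - \frac{176641}{60}$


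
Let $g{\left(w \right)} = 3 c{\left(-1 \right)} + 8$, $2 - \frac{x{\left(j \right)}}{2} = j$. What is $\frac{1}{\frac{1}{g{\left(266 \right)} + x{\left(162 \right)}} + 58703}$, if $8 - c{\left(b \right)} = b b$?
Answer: $\frac{291}{17082572} \approx 1.7035 \cdot 10^{-5}$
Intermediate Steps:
$x{\left(j \right)} = 4 - 2 j$
$c{\left(b \right)} = 8 - b^{2}$ ($c{\left(b \right)} = 8 - b b = 8 - b^{2}$)
$g{\left(w \right)} = 29$ ($g{\left(w \right)} = 3 \left(8 - \left(-1\right)^{2}\right) + 8 = 3 \left(8 - 1\right) + 8 = 3 \cdot 7 + 8 = 21 + 8 = 29$)
$\frac{1}{\frac{1}{g{\left(266 \right)} + x{\left(162 \right)}} + 58703} = \frac{1}{\frac{1}{29 + \left(4 - 324\right)} + 58703} = \frac{1}{\frac{1}{29 - 320} + 58703} = \frac{1}{\frac{1}{-291} + 58703} = \frac{1}{- \frac{1}{291} + 58703} = \frac{1}{\frac{17082572}{291}} = \frac{291}{17082572}$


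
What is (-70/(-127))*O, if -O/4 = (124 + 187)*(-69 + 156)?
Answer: -7575960/127 ≈ -59653.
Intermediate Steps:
O = -108228 (O = -4*(124 + 187)*(-69 + 156) = -1244*87 = -4*27057 = -108228)
(-70/(-127))*O = -70/(-127)*(-108228) = -70*(-1/127)*(-108228) = (70/127)*(-108228) = -7575960/127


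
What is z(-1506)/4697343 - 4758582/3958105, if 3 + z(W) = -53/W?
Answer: -33663171595463581/28000420683412590 ≈ -1.2022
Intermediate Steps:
z(W) = -3 - 53/W
z(-1506)/4697343 - 4758582/3958105 = (-3 - 53/(-1506))/4697343 - 4758582/3958105 = (-3 - 53*(-1/1506))*(1/4697343) - 4758582*1/3958105 = (-3 + 53/1506)*(1/4697343) - 4758582/3958105 = -4465/1506*1/4697343 - 4758582/3958105 = -4465/7074198558 - 4758582/3958105 = -33663171595463581/28000420683412590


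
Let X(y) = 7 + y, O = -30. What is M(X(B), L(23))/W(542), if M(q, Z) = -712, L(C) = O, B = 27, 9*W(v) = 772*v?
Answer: -801/52303 ≈ -0.015315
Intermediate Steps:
W(v) = 772*v/9 (W(v) = (772*v)/9 = 772*v/9)
L(C) = -30
M(X(B), L(23))/W(542) = -712/((772/9)*542) = -712/418424/9 = -712*9/418424 = -801/52303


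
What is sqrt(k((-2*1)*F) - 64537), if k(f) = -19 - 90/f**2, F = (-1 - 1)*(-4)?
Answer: 7*I*sqrt(337274)/16 ≈ 254.08*I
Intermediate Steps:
F = 8 (F = -2*(-4) = 8)
k(f) = -19 - 90/f**2
sqrt(k((-2*1)*F) - 64537) = sqrt((-19 - 90/(-2*1*8)**2) - 64537) = sqrt((-19 - 90/(-2*8)**2) - 64537) = sqrt((-19 - 90/(-16)**2) - 64537) = sqrt((-19 - 90*1/256) - 64537) = sqrt((-19 - 45/128) - 64537) = sqrt(-2477/128 - 64537) = sqrt(-8263213/128) = 7*I*sqrt(337274)/16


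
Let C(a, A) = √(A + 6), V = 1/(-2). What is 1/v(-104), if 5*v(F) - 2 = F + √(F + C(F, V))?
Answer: -1/(102/5 - I*√(104 - √22/2)/5) ≈ -0.048545 - 0.0047986*I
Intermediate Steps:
V = -½ ≈ -0.50000
C(a, A) = √(6 + A)
v(F) = ⅖ + F/5 + √(F + √22/2)/5 (v(F) = ⅖ + (F + √(F + √(6 - ½)))/5 = ⅖ + (F + √(F + √(11/2)))/5 = ⅖ + (F + √(F + √22/2))/5 = ⅖ + (F/5 + √(F + √22/2)/5) = ⅖ + F/5 + √(F + √22/2)/5)
1/v(-104) = 1/(⅖ + (⅕)*(-104) + √(2*√22 + 4*(-104))/10) = 1/(⅖ - 104/5 + √(2*√22 - 416)/10) = 1/(⅖ - 104/5 + √(-416 + 2*√22)/10) = 1/(-102/5 + √(-416 + 2*√22)/10)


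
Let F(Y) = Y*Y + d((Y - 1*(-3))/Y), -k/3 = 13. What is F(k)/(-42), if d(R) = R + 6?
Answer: -6621/182 ≈ -36.379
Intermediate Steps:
k = -39 (k = -3*13 = -39)
d(R) = 6 + R
F(Y) = 6 + Y² + (3 + Y)/Y (F(Y) = Y*Y + (6 + (Y - 1*(-3))/Y) = Y² + (6 + (Y + 3)/Y) = Y² + (6 + (3 + Y)/Y) = 6 + Y² + (3 + Y)/Y)
F(k)/(-42) = (7 + (-39)² + 3/(-39))/(-42) = (7 + 1521 + 3*(-1/39))*(-1/42) = (7 + 1521 - 1/13)*(-1/42) = (19863/13)*(-1/42) = -6621/182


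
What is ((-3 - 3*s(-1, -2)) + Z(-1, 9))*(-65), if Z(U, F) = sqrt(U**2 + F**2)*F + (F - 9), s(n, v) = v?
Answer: -195 - 585*sqrt(82) ≈ -5492.4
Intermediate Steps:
Z(U, F) = -9 + F + F*sqrt(F**2 + U**2) (Z(U, F) = sqrt(F**2 + U**2)*F + (-9 + F) = F*sqrt(F**2 + U**2) + (-9 + F) = -9 + F + F*sqrt(F**2 + U**2))
((-3 - 3*s(-1, -2)) + Z(-1, 9))*(-65) = ((-3 - 3*(-2)) + (-9 + 9 + 9*sqrt(9**2 + (-1)**2)))*(-65) = ((-3 + 6) + (-9 + 9 + 9*sqrt(81 + 1)))*(-65) = (3 + (-9 + 9 + 9*sqrt(82)))*(-65) = (3 + 9*sqrt(82))*(-65) = -195 - 585*sqrt(82)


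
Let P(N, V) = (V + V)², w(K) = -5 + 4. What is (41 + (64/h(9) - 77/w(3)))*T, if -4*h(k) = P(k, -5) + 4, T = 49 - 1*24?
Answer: 37550/13 ≈ 2888.5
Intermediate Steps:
w(K) = -1
P(N, V) = 4*V² (P(N, V) = (2*V)² = 4*V²)
T = 25 (T = 49 - 24 = 25)
h(k) = -26 (h(k) = -(4*(-5)² + 4)/4 = -(4*25 + 4)/4 = -(100 + 4)/4 = -¼*104 = -26)
(41 + (64/h(9) - 77/w(3)))*T = (41 + (64/(-26) - 77/(-1)))*25 = (41 + (64*(-1/26) - 77*(-1)))*25 = (41 + (-32/13 + 77))*25 = (41 + 969/13)*25 = (1502/13)*25 = 37550/13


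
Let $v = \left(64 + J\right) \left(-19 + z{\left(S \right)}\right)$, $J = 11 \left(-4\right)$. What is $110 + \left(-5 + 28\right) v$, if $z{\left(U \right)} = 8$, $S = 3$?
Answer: $-4950$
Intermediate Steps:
$J = -44$
$v = -220$ ($v = \left(64 - 44\right) \left(-19 + 8\right) = 20 \left(-11\right) = -220$)
$110 + \left(-5 + 28\right) v = 110 + \left(-5 + 28\right) \left(-220\right) = 110 + 23 \left(-220\right) = 110 - 5060 = -4950$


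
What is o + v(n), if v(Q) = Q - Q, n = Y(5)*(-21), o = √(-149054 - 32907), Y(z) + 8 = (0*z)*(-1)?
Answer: I*√181961 ≈ 426.57*I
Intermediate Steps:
Y(z) = -8 (Y(z) = -8 + (0*z)*(-1) = -8 + 0*(-1) = -8 + 0 = -8)
o = I*√181961 (o = √(-181961) = I*√181961 ≈ 426.57*I)
n = 168 (n = -8*(-21) = 168)
v(Q) = 0
o + v(n) = I*√181961 + 0 = I*√181961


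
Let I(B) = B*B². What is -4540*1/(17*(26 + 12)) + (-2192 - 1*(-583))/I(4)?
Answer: -664987/20672 ≈ -32.168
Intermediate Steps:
I(B) = B³
-4540*1/(17*(26 + 12)) + (-2192 - 1*(-583))/I(4) = -4540*1/(17*(26 + 12)) + (-2192 - 1*(-583))/(4³) = -4540/(17*38) + (-2192 + 583)/64 = -4540/646 - 1609*1/64 = -4540*1/646 - 1609/64 = -2270/323 - 1609/64 = -664987/20672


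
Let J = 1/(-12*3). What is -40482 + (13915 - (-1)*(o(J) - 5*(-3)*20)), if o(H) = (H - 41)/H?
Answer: -24790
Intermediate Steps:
J = -1/36 (J = 1/(-36) = -1/36 ≈ -0.027778)
o(H) = (-41 + H)/H
-40482 + (13915 - (-1)*(o(J) - 5*(-3)*20)) = -40482 + (13915 - (-1)*((-41 - 1/36)/(-1/36) - 5*(-3)*20)) = -40482 + (13915 - (-1)*(-36*(-1477/36) + 15*20)) = -40482 + (13915 - (-1)*(1477 + 300)) = -40482 + (13915 - (-1)*1777) = -40482 + (13915 - 1*(-1777)) = -40482 + (13915 + 1777) = -40482 + 15692 = -24790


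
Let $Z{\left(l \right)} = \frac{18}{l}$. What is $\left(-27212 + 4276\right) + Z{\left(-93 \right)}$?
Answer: $- \frac{711022}{31} \approx -22936.0$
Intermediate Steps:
$\left(-27212 + 4276\right) + Z{\left(-93 \right)} = \left(-27212 + 4276\right) + \frac{18}{-93} = -22936 + 18 \left(- \frac{1}{93}\right) = -22936 - \frac{6}{31} = - \frac{711022}{31}$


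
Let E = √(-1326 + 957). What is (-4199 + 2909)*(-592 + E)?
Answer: 763680 - 3870*I*√41 ≈ 7.6368e+5 - 24780.0*I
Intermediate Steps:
E = 3*I*√41 (E = √(-369) = 3*I*√41 ≈ 19.209*I)
(-4199 + 2909)*(-592 + E) = (-4199 + 2909)*(-592 + 3*I*√41) = -1290*(-592 + 3*I*√41) = 763680 - 3870*I*√41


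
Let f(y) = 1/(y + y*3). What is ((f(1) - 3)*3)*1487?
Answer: -49071/4 ≈ -12268.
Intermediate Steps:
f(y) = 1/(4*y) (f(y) = 1/(y + 3*y) = 1/(4*y))
((f(1) - 3)*3)*1487 = (((¼)/1 - 3)*3)*1487 = (((¼)*1 - 3)*3)*1487 = ((¼ - 3)*3)*1487 = -11/4*3*1487 = -33/4*1487 = -49071/4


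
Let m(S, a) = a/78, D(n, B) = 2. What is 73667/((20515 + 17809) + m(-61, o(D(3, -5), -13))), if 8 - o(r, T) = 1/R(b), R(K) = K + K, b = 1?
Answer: 3830684/1992853 ≈ 1.9222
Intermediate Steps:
R(K) = 2*K
o(r, T) = 15/2 (o(r, T) = 8 - 1/(2*1) = 8 - 1/2 = 15/2)
m(S, a) = a/78 (m(S, a) = a*(1/78) = a/78)
73667/((20515 + 17809) + m(-61, o(D(3, -5), -13))) = 73667/((20515 + 17809) + (1/78)*(15/2)) = 73667/(38324 + 5/52) = 73667/(1992853/52) = 73667*(52/1992853) = 3830684/1992853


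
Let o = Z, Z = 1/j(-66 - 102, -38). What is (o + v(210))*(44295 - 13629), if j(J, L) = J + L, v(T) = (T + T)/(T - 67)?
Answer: 1324418541/14729 ≈ 89919.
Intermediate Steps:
v(T) = 2*T/(-67 + T) (v(T) = (2*T)/(-67 + T) = 2*T/(-67 + T))
Z = -1/206 (Z = 1/((-66 - 102) - 38) = 1/(-168 - 38) = 1/(-206) = -1/206 ≈ -0.0048544)
o = -1/206 ≈ -0.0048544
(o + v(210))*(44295 - 13629) = (-1/206 + 2*210/(-67 + 210))*(44295 - 13629) = (-1/206 + 2*210/143)*30666 = (-1/206 + 2*210*(1/143))*30666 = (-1/206 + 420/143)*30666 = (86377/29458)*30666 = 1324418541/14729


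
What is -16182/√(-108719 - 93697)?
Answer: 2697*I*√12651/8434 ≈ 35.967*I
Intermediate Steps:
-16182/√(-108719 - 93697) = -16182*(-I*√12651/50604) = -(-2697)*I*√12651/8434 = 2697*I*√12651/8434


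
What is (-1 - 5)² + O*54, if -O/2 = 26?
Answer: -2772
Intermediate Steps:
O = -52 (O = -2*26 = -52)
(-1 - 5)² + O*54 = (-1 - 5)² - 52*54 = (-6)² - 2808 = 36 - 2808 = -2772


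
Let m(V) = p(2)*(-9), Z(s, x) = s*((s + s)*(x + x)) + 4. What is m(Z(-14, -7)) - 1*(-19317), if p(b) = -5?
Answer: 19362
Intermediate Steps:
Z(s, x) = 4 + 4*x*s**2 (Z(s, x) = s*((2*s)*(2*x)) + 4 = s*(4*s*x) + 4 = 4*x*s**2 + 4 = 4 + 4*x*s**2)
m(V) = 45 (m(V) = -5*(-9) = 45)
m(Z(-14, -7)) - 1*(-19317) = 45 - 1*(-19317) = 45 + 19317 = 19362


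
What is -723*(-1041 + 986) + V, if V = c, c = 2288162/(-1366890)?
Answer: 27176046344/683445 ≈ 39763.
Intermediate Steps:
c = -1144081/683445 (c = 2288162*(-1/1366890) = -1144081/683445 ≈ -1.6740)
V = -1144081/683445 ≈ -1.6740
-723*(-1041 + 986) + V = -723*(-1041 + 986) - 1144081/683445 = -723*(-55) - 1144081/683445 = 39765 - 1144081/683445 = 27176046344/683445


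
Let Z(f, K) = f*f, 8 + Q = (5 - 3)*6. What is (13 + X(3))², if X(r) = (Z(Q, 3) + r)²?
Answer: 139876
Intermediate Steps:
Q = 4 (Q = -8 + (5 - 3)*6 = -8 + 2*6 = -8 + 12 = 4)
Z(f, K) = f²
X(r) = (16 + r)² (X(r) = (4² + r)² = (16 + r)²)
(13 + X(3))² = (13 + (16 + 3)²)² = (13 + 19²)² = (13 + 361)² = 374² = 139876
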